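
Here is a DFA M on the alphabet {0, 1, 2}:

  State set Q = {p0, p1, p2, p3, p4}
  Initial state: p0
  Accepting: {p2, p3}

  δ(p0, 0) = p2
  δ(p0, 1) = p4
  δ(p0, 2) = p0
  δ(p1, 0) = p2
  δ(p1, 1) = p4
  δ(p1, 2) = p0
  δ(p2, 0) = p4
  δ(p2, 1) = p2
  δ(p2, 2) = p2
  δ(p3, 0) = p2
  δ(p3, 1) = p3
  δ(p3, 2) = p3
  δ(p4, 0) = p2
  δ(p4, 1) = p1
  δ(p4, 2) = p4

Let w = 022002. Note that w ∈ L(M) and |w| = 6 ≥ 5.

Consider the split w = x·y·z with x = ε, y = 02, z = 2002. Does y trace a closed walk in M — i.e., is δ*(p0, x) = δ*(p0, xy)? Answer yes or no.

no

Run of M on the first 2 characters of w = 0 2:
  step 0: p0  (start)
  step 1: p2  (read 0: p0→p2)
  step 2: p2  (read 2: p2→p2)

After x (step 0): p0. After xy (step 2): p2.
They differ (p0 ≠ p2), so y is not a cycle from the state after x; this split is not the one the pumping-lemma construction produces, and pumping y need not keep the string in L(M).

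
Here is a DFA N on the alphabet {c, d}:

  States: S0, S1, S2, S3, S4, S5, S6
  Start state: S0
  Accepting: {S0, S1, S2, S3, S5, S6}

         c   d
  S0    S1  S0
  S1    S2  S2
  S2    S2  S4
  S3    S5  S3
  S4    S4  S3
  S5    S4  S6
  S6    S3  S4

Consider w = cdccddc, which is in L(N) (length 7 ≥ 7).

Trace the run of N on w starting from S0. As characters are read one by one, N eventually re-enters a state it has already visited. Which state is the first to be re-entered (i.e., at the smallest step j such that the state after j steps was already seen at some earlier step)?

S2

State sequence: S0 -c-> S1 -d-> S2 -c-> S2 -c-> S2 -d-> S4 -d-> S3 -c-> S5
First repeat at step 3: S2 was already visited.

The earliest repeat is at step j = 3: N is in S2, which it already visited at step i = 2.
The DFA has 7 states, so the proof of the pumping lemma guarantees a repeated state among the first 7+1 visited; the segment between the two visits is the pumpable y.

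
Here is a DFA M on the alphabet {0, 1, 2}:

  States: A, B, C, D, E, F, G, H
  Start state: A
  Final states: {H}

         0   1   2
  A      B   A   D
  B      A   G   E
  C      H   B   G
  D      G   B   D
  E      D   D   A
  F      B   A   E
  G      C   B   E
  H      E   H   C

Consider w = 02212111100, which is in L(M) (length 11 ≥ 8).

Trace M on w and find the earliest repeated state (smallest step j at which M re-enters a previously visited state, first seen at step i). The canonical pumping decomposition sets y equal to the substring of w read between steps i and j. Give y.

022

State sequence: A -0-> B -2-> E -2-> A -1-> A -2-> D -1-> B -1-> G -1-> B -1-> G -0-> C -0-> H
First repeat at step 3: A was already visited.

So i = 0, j = 3, giving x = w[0:0] = ε, y = w[0:3] = 022, z = w[3:11] = 12111100.
Check: |xy| = 3 ≤ 8 and |y| = 3 ≥ 1. Reading y takes M from A back to A, so every xyⁱz is accepted.
Since M has 8 states, any run of length ≥ 8 visits 8+1 states, so by pigeonhole some state repeats within the first 8 steps — that repeat gives the pumpable loop.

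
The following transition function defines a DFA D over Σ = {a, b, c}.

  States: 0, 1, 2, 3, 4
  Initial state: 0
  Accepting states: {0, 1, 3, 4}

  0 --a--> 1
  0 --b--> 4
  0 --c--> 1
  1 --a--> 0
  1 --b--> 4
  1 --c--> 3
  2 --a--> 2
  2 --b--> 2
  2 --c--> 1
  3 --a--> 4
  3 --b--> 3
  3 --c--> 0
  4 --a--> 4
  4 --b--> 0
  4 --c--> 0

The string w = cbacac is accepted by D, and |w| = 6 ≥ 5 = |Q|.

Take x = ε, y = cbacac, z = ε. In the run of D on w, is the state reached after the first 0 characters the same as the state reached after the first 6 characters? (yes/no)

no

Run of D on the first 6 characters of w = c b a c a c:
  step 0: 0  (start)
  step 1: 1  (read c: 0→1)
  step 2: 4  (read b: 1→4)
  step 3: 4  (read a: 4→4)
  step 4: 0  (read c: 4→0)
  step 5: 1  (read a: 0→1)
  step 6: 3  (read c: 1→3)

After x (step 0): 0. After xy (step 6): 3.
They differ (0 ≠ 3), so y is not a cycle from the state after x; this split is not the one the pumping-lemma construction produces, and pumping y need not keep the string in L(D).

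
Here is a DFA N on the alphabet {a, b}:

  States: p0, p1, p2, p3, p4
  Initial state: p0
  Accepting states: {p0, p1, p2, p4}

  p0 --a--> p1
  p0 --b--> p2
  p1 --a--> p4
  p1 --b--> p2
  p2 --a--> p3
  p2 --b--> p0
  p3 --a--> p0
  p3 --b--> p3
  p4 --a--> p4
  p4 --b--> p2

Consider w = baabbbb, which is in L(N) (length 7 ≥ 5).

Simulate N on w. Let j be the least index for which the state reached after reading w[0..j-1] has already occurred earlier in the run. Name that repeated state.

State sequence: p0 -b-> p2 -a-> p3 -a-> p0 -b-> p2 -b-> p0 -b-> p2 -b-> p0
First repeat at step 3: p0 was already visited.

The earliest repeat is at step j = 3: N is in p0, which it already visited at step i = 0.
Pumping length from the standard proof: p = 5 (the number of states). The repeated state found above gives |xy| = j ≤ 5 and |y| = j − i ≥ 1.

p0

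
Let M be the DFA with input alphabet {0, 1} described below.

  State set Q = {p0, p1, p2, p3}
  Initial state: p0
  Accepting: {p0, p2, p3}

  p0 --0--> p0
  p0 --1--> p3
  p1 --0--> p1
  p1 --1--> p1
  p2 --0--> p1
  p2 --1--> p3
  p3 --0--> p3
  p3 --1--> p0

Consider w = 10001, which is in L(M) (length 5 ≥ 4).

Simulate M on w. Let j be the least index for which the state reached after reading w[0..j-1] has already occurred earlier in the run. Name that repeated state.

Run of M on w = 1 0 0 0 1:
  step 0: p0  (start)
  step 1: p3  (read 1: p0→p3)
  step 2: p3  (read 0: p3→p3)   ← first repeat (p3 seen earlier)
  step 3: p3  (read 0: p3→p3)
  step 4: p3  (read 0: p3→p3)
  step 5: p0  (read 1: p3→p0)

The earliest repeat is at step j = 2: M is in p3, which it already visited at step i = 1.
Since M has 4 states, any run of length ≥ 4 visits 4+1 states, so by pigeonhole some state repeats within the first 4 steps — that repeat gives the pumpable loop.

p3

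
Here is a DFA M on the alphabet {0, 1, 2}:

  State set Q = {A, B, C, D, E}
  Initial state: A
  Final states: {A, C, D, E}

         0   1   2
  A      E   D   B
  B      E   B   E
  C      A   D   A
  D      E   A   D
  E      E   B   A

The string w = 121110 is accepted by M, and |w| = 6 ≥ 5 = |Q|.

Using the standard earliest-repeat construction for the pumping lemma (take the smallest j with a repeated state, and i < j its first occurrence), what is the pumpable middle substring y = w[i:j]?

2

State sequence: A -1-> D -2-> D -1-> A -1-> D -1-> A -0-> E
First repeat at step 2: D was already visited.

So i = 1, j = 2, giving x = w[0:1] = 1, y = w[1:2] = 2, z = w[2:6] = 1110.
Check: |xy| = 2 ≤ 5 and |y| = 1 ≥ 1. Reading y takes M from D back to D, so every xyⁱz is accepted.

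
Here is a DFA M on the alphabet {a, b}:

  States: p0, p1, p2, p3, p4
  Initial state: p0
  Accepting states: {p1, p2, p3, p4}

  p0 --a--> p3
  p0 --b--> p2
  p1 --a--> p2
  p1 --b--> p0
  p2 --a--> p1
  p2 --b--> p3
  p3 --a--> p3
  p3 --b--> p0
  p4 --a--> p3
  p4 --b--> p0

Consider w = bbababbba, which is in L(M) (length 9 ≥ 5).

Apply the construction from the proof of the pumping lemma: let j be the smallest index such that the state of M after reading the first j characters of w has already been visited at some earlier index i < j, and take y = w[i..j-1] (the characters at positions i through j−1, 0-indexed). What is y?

State sequence: p0 -b-> p2 -b-> p3 -a-> p3 -b-> p0 -a-> p3 -b-> p0 -b-> p2 -b-> p3 -a-> p3
First repeat at step 3: p3 was already visited.

So i = 2, j = 3, giving x = w[0:2] = bb, y = w[2:3] = a, z = w[3:9] = babbba.
Check: |xy| = 3 ≤ 5 and |y| = 1 ≥ 1. Reading y takes M from p3 back to p3, so every xyⁱz is accepted.
Since M has 5 states, any run of length ≥ 5 visits 5+1 states, so by pigeonhole some state repeats within the first 5 steps — that repeat gives the pumpable loop.

a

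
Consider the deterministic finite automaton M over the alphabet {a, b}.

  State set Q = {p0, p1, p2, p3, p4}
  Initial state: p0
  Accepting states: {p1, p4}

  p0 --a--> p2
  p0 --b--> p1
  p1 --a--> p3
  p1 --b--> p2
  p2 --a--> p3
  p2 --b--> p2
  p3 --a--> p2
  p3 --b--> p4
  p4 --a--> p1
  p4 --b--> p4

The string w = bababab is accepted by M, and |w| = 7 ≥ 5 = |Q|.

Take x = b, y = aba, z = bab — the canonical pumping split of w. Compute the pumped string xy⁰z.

xy⁰z = xz = b·bab = bbab.
Reading y = aba takes M from p1 back to p1, so after x the machine is still in p1, and z then leads to the accepting state p4. Hence bbab ∈ L(M).

bbab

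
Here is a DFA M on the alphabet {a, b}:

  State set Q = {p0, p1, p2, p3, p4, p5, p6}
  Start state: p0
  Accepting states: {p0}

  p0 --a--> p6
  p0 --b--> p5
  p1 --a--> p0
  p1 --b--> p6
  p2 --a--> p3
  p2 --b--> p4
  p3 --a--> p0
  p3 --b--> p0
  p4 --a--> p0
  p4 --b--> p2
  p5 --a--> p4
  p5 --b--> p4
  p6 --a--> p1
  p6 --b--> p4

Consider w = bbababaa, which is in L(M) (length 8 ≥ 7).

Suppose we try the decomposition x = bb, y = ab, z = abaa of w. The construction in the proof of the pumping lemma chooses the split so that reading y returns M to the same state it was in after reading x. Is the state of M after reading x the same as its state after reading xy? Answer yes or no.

no

Run of M on the first 4 characters of w = b b a b:
  step 0: p0  (start)
  step 1: p5  (read b: p0→p5)
  step 2: p4  (read b: p5→p4)
  step 3: p0  (read a: p4→p0)
  step 4: p5  (read b: p0→p5)

After x (step 2): p4. After xy (step 4): p5.
They differ (p4 ≠ p5), so y is not a cycle from the state after x; this split is not the one the pumping-lemma construction produces, and pumping y need not keep the string in L(M).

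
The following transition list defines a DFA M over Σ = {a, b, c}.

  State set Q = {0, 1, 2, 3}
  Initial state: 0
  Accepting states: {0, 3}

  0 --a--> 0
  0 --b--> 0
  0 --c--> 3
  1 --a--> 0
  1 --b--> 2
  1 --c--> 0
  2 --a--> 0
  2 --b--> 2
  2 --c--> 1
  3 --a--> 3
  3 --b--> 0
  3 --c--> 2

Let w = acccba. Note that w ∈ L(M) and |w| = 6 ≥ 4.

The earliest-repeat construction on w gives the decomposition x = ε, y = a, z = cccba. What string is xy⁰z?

cccba

xy⁰z = xz = ε·cccba = cccba.
Reading y = a takes M from 0 back to 0, so after x the machine is still in 0, and z then leads to the accepting state 0. Hence cccba ∈ L(M).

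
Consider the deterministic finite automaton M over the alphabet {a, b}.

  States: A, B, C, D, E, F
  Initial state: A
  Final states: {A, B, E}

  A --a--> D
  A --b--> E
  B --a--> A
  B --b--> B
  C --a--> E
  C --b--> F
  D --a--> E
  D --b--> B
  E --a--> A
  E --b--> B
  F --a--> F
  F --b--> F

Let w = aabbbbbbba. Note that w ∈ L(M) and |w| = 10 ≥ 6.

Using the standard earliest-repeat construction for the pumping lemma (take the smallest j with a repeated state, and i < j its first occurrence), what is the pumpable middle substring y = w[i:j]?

b

State sequence: A -a-> D -a-> E -b-> B -b-> B -b-> B -b-> B -b-> B -b-> B -b-> B -a-> A
First repeat at step 4: B was already visited.

So i = 3, j = 4, giving x = w[0:3] = aab, y = w[3:4] = b, z = w[4:10] = bbbbba.
Check: |xy| = 4 ≤ 6 and |y| = 1 ≥ 1. Reading y takes M from B back to B, so every xyⁱz is accepted.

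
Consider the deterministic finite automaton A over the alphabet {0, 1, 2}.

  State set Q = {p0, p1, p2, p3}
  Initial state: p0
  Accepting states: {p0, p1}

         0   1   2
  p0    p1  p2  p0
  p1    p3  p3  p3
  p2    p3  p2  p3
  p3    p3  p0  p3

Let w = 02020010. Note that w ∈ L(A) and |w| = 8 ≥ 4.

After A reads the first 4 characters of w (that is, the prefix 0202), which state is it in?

Run of A on the first 4 characters of w = 0 2 0 2:
  step 0: p0  (start)
  step 1: p1  (read 0: p0→p1)
  step 2: p3  (read 2: p1→p3)
  step 3: p3  (read 0: p3→p3)
  step 4: p3  (read 2: p3→p3)

After reading 4 characters, A is in state p3.
(This kind of state-tracing is the core of the pumping-lemma construction: with 4 states, pigeonhole forces a repeat within the first 4 steps.)

p3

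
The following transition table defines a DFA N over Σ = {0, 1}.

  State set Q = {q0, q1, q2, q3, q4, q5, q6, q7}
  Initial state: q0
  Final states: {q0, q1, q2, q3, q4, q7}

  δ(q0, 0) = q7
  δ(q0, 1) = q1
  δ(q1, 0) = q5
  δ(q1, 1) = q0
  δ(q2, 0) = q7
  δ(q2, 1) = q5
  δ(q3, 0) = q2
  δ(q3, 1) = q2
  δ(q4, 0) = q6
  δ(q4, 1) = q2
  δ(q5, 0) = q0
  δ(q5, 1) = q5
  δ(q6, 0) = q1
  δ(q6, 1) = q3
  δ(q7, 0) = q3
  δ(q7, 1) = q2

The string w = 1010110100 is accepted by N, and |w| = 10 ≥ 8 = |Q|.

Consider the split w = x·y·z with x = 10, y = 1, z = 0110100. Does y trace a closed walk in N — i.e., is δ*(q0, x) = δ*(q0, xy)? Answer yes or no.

State sequence: q0 -1-> q1 -0-> q5 -1-> q5

After x (step 2): q5. After xy (step 3): q5.
They match, so y = 1 drives N around a cycle from q5 back to itself; pumping y any number of times keeps N in q5 before reading z, and xyⁱz ∈ L(N) for every i ≥ 0.

yes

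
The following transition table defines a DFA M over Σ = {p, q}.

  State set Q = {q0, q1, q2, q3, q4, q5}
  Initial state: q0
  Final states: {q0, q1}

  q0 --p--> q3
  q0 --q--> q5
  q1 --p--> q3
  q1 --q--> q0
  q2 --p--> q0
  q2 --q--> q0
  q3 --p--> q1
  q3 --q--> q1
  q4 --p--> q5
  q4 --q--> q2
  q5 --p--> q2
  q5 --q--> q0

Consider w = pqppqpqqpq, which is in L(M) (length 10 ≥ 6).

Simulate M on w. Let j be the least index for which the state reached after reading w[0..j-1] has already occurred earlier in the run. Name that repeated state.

q3

State sequence: q0 -p-> q3 -q-> q1 -p-> q3 -p-> q1 -q-> q0 -p-> q3 -q-> q1 -q-> q0 -p-> q3 -q-> q1
First repeat at step 3: q3 was already visited.

The earliest repeat is at step j = 3: M is in q3, which it already visited at step i = 1.
With |Q| = 6, pigeonhole forces a state repeat no later than step 6; the substring read between the first and second visits to that state can be pumped.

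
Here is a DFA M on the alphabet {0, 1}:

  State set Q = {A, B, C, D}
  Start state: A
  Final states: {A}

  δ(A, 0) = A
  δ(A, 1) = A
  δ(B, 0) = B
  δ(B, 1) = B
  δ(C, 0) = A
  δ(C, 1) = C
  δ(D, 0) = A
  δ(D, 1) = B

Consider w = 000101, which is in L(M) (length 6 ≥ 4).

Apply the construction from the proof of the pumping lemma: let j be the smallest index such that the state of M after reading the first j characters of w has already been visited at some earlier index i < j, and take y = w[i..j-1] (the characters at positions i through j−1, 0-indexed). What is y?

State sequence: A -0-> A -0-> A -0-> A -1-> A -0-> A -1-> A
First repeat at step 1: A was already visited.

So i = 0, j = 1, giving x = w[0:0] = ε, y = w[0:1] = 0, z = w[1:6] = 00101.
Check: |xy| = 1 ≤ 4 and |y| = 1 ≥ 1. Reading y takes M from A back to A, so every xyⁱz is accepted.

0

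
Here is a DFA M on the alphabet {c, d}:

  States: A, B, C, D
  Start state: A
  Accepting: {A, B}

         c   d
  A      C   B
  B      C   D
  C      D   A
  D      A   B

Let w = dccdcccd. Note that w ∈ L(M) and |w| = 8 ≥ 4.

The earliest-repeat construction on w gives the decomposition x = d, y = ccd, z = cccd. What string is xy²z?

dccdccdcccd

xy^2z = d·ccd·ccd·cccd = dccdccdcccd.
Reading y = ccd takes M from B back to B, so after x·y·y the machine is still in B, and z then leads to the accepting state B. Hence dccdccdcccd ∈ L(M).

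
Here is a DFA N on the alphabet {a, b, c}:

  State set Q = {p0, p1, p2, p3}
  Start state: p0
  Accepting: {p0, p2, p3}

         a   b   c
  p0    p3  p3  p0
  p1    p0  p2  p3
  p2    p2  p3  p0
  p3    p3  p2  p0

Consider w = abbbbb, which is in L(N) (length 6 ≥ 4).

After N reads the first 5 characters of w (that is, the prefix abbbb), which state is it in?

p3

Run of N on the first 5 characters of w = a b b b b:
  step 0: p0  (start)
  step 1: p3  (read a: p0→p3)
  step 2: p2  (read b: p3→p2)
  step 3: p3  (read b: p2→p3)
  step 4: p2  (read b: p3→p2)
  step 5: p3  (read b: p2→p3)

After reading 5 characters, N is in state p3.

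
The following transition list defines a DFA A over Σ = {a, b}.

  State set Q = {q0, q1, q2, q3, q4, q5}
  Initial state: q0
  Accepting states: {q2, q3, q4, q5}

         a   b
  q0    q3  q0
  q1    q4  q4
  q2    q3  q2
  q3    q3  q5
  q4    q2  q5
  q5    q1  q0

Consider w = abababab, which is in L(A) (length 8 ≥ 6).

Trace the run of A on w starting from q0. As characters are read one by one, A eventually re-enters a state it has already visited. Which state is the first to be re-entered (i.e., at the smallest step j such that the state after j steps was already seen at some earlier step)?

q2

Run of A on w = a b a b a b a b:
  step 0: q0  (start)
  step 1: q3  (read a: q0→q3)
  step 2: q5  (read b: q3→q5)
  step 3: q1  (read a: q5→q1)
  step 4: q4  (read b: q1→q4)
  step 5: q2  (read a: q4→q2)
  step 6: q2  (read b: q2→q2)   ← first repeat (q2 seen earlier)
  step 7: q3  (read a: q2→q3)
  step 8: q5  (read b: q3→q5)

The earliest repeat is at step j = 6: A is in q2, which it already visited at step i = 5.
With |Q| = 6, pigeonhole forces a state repeat no later than step 6; the substring read between the first and second visits to that state can be pumped.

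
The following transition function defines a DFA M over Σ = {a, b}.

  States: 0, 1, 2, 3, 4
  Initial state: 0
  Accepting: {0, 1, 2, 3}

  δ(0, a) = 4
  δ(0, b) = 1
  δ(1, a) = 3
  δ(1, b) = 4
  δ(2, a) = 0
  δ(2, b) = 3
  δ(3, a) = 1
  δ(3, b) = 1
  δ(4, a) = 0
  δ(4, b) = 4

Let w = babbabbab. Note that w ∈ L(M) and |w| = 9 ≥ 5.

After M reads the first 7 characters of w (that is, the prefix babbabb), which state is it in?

4

Run of M on the first 7 characters of w = b a b b a b b:
  step 0: 0  (start)
  step 1: 1  (read b: 0→1)
  step 2: 3  (read a: 1→3)
  step 3: 1  (read b: 3→1)
  step 4: 4  (read b: 1→4)
  step 5: 0  (read a: 4→0)
  step 6: 1  (read b: 0→1)
  step 7: 4  (read b: 1→4)

After reading 7 characters, M is in state 4.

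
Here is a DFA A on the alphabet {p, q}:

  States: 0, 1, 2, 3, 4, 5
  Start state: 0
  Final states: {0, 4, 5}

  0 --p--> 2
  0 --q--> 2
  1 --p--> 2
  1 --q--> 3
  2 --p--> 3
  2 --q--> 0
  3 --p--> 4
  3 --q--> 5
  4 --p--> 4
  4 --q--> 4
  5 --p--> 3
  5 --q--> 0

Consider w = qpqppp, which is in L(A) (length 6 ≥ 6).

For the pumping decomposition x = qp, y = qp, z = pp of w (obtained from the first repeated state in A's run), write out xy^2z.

xy^2z = qp·qp·qp·pp = qpqpqppp.
Reading y = qp takes A from 3 back to 3, so after x·y·y the machine is still in 3, and z then leads to the accepting state 4. Hence qpqpqppp ∈ L(A).

qpqpqppp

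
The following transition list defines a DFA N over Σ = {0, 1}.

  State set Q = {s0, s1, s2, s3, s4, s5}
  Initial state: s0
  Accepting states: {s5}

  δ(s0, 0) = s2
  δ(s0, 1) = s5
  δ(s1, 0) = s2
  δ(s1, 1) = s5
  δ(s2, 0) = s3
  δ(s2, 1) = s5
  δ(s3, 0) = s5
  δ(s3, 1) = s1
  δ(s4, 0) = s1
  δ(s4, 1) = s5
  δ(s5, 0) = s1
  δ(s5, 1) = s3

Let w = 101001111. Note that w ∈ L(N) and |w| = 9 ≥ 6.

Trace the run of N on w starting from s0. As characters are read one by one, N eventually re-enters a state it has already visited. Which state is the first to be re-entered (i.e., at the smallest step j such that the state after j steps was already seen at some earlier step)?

Run of N on w = 1 0 1 0 0 1 1 1 1:
  step 0: s0  (start)
  step 1: s5  (read 1: s0→s5)
  step 2: s1  (read 0: s5→s1)
  step 3: s5  (read 1: s1→s5)   ← first repeat (s5 seen earlier)
  step 4: s1  (read 0: s5→s1)
  step 5: s2  (read 0: s1→s2)
  step 6: s5  (read 1: s2→s5)
  step 7: s3  (read 1: s5→s3)
  step 8: s1  (read 1: s3→s1)
  step 9: s5  (read 1: s1→s5)

The earliest repeat is at step j = 3: N is in s5, which it already visited at step i = 1.
Pumping length from the standard proof: p = 6 (the number of states). The repeated state found above gives |xy| = j ≤ 6 and |y| = j − i ≥ 1.

s5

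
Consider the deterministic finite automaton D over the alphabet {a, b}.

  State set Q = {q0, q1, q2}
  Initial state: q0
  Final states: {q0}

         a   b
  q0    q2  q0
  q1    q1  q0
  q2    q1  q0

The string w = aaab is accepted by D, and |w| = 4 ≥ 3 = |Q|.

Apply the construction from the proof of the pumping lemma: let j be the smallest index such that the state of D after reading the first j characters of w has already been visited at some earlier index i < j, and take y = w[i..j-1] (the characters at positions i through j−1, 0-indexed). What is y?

State sequence: q0 -a-> q2 -a-> q1 -a-> q1 -b-> q0
First repeat at step 3: q1 was already visited.

So i = 2, j = 3, giving x = w[0:2] = aa, y = w[2:3] = a, z = w[3:4] = b.
Check: |xy| = 3 ≤ 3 and |y| = 1 ≥ 1. Reading y takes D from q1 back to q1, so every xyⁱz is accepted.

a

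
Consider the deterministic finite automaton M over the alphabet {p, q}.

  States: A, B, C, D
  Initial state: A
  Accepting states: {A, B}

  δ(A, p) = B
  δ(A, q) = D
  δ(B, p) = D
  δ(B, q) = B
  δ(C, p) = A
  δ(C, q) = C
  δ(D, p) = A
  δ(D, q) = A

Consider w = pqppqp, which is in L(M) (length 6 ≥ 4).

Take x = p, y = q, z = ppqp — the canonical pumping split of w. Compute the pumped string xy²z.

xy^2z = p·q·q·ppqp = pqqppqp.
Reading y = q takes M from B back to B, so after x·y·y the machine is still in B, and z then leads to the accepting state A. Hence pqqppqp ∈ L(M).

pqqppqp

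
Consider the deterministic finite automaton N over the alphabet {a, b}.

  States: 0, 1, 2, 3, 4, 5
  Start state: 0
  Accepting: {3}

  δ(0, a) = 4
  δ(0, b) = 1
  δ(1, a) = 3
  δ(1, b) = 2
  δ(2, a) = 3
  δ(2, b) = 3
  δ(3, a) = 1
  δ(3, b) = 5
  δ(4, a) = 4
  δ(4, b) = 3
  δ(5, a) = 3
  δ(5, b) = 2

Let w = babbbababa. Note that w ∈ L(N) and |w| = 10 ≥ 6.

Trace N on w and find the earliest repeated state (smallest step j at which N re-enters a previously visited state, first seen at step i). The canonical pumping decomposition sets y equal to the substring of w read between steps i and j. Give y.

State sequence: 0 -b-> 1 -a-> 3 -b-> 5 -b-> 2 -b-> 3 -a-> 1 -b-> 2 -a-> 3 -b-> 5 -a-> 3
First repeat at step 5: 3 was already visited.

So i = 2, j = 5, giving x = w[0:2] = ba, y = w[2:5] = bbb, z = w[5:10] = ababa.
Check: |xy| = 5 ≤ 6 and |y| = 3 ≥ 1. Reading y takes N from 3 back to 3, so every xyⁱz is accepted.

bbb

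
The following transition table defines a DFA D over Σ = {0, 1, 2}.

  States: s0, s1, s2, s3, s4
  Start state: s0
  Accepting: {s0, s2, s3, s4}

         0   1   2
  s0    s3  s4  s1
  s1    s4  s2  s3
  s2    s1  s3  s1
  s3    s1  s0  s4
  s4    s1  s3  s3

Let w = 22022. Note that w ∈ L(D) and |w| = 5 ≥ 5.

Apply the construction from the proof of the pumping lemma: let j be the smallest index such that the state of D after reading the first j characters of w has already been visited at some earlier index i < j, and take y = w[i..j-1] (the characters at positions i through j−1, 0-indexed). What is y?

State sequence: s0 -2-> s1 -2-> s3 -0-> s1 -2-> s3 -2-> s4
First repeat at step 3: s1 was already visited.

So i = 1, j = 3, giving x = w[0:1] = 2, y = w[1:3] = 20, z = w[3:5] = 22.
Check: |xy| = 3 ≤ 5 and |y| = 2 ≥ 1. Reading y takes D from s1 back to s1, so every xyⁱz is accepted.

20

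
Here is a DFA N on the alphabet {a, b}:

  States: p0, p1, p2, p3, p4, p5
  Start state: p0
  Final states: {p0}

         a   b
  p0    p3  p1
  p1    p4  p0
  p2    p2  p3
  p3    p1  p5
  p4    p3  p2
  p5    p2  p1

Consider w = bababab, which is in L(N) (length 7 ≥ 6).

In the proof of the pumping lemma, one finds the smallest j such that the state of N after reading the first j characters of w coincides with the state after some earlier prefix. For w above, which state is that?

Run of N on w = b a b a b a b:
  step 0: p0  (start)
  step 1: p1  (read b: p0→p1)
  step 2: p4  (read a: p1→p4)
  step 3: p2  (read b: p4→p2)
  step 4: p2  (read a: p2→p2)   ← first repeat (p2 seen earlier)
  step 5: p3  (read b: p2→p3)
  step 6: p1  (read a: p3→p1)
  step 7: p0  (read b: p1→p0)

The earliest repeat is at step j = 4: N is in p2, which it already visited at step i = 3.

p2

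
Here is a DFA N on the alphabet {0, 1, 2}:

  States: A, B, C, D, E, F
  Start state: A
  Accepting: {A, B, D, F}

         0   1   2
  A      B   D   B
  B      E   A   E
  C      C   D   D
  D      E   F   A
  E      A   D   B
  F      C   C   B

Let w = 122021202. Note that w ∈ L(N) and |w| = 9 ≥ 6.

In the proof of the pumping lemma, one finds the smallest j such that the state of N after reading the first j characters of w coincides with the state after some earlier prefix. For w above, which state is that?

A

State sequence: A -1-> D -2-> A -2-> B -0-> E -2-> B -1-> A -2-> B -0-> E -2-> B
First repeat at step 2: A was already visited.

The earliest repeat is at step j = 2: N is in A, which it already visited at step i = 0.
The DFA has 6 states, so the proof of the pumping lemma guarantees a repeated state among the first 6+1 visited; the segment between the two visits is the pumpable y.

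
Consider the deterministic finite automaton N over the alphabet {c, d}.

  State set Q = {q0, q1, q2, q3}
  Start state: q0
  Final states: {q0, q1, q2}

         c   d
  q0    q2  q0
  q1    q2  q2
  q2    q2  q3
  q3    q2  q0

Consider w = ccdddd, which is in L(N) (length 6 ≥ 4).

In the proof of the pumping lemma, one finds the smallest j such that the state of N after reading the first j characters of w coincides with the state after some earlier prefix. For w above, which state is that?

q2

Run of N on w = c c d d d d:
  step 0: q0  (start)
  step 1: q2  (read c: q0→q2)
  step 2: q2  (read c: q2→q2)   ← first repeat (q2 seen earlier)
  step 3: q3  (read d: q2→q3)
  step 4: q0  (read d: q3→q0)
  step 5: q0  (read d: q0→q0)
  step 6: q0  (read d: q0→q0)

The earliest repeat is at step j = 2: N is in q2, which it already visited at step i = 1.
Since N has 4 states, any run of length ≥ 4 visits 4+1 states, so by pigeonhole some state repeats within the first 4 steps — that repeat gives the pumpable loop.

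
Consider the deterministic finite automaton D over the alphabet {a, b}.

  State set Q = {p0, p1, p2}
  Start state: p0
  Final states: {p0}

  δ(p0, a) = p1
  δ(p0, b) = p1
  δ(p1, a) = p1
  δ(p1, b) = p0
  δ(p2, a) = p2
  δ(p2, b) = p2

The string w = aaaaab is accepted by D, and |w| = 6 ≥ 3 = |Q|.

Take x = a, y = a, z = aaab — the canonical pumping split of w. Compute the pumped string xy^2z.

aaaaaab

xy^2z = a·a·a·aaab = aaaaaab.
Reading y = a takes D from p1 back to p1, so after x·y·y the machine is still in p1, and z then leads to the accepting state p0. Hence aaaaaab ∈ L(D).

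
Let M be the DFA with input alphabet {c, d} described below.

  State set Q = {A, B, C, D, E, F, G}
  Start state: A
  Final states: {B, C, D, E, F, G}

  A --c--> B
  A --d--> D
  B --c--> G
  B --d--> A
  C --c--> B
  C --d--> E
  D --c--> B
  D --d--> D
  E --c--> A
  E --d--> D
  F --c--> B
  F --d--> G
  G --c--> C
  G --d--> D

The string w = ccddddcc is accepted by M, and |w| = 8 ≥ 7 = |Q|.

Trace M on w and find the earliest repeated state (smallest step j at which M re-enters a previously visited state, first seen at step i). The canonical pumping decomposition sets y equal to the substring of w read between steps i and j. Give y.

Run of M on w = c c d d d d c c:
  step 0: A  (start)
  step 1: B  (read c: A→B)
  step 2: G  (read c: B→G)
  step 3: D  (read d: G→D)
  step 4: D  (read d: D→D)   ← first repeat (D seen earlier)
  step 5: D  (read d: D→D)
  step 6: D  (read d: D→D)
  step 7: B  (read c: D→B)
  step 8: G  (read c: B→G)

So i = 3, j = 4, giving x = w[0:3] = ccd, y = w[3:4] = d, z = w[4:8] = ddcc.
Check: |xy| = 4 ≤ 7 and |y| = 1 ≥ 1. Reading y takes M from D back to D, so every xyⁱz is accepted.

d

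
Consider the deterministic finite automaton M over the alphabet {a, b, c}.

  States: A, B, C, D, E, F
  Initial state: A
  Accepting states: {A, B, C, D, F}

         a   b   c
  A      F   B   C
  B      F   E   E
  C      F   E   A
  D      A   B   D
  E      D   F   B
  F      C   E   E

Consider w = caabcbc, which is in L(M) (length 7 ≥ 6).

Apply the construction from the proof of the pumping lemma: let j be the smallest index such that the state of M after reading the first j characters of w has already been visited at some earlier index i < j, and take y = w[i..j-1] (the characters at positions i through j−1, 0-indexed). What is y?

aa

State sequence: A -c-> C -a-> F -a-> C -b-> E -c-> B -b-> E -c-> B
First repeat at step 3: C was already visited.

So i = 1, j = 3, giving x = w[0:1] = c, y = w[1:3] = aa, z = w[3:7] = bcbc.
Check: |xy| = 3 ≤ 6 and |y| = 2 ≥ 1. Reading y takes M from C back to C, so every xyⁱz is accepted.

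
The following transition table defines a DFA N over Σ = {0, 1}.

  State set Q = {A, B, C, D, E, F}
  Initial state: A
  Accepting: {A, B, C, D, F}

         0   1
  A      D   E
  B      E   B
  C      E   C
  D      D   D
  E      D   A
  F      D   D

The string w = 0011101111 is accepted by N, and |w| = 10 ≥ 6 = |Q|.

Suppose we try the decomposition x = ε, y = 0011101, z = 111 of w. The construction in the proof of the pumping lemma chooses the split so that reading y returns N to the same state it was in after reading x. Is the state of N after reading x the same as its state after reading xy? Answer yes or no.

State sequence: A -0-> D -0-> D -1-> D -1-> D -1-> D -0-> D -1-> D

After x (step 0): A. After xy (step 7): D.
They differ (A ≠ D), so y is not a cycle from the state after x; this split is not the one the pumping-lemma construction produces, and pumping y need not keep the string in L(N).

no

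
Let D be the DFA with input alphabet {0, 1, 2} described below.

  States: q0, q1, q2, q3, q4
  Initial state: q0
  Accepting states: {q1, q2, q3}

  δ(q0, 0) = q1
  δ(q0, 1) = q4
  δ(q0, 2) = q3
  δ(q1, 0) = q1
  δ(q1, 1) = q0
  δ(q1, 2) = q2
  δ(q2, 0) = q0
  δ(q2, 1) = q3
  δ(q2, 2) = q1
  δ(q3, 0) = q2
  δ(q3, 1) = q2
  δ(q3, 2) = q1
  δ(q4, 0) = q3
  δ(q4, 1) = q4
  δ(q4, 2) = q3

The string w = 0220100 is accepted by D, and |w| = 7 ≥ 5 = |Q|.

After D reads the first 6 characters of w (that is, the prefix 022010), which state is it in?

q1

Run of D on the first 6 characters of w = 0 2 2 0 1 0:
  step 0: q0  (start)
  step 1: q1  (read 0: q0→q1)
  step 2: q2  (read 2: q1→q2)
  step 3: q1  (read 2: q2→q1)
  step 4: q1  (read 0: q1→q1)
  step 5: q0  (read 1: q1→q0)
  step 6: q1  (read 0: q0→q1)

After reading 6 characters, D is in state q1.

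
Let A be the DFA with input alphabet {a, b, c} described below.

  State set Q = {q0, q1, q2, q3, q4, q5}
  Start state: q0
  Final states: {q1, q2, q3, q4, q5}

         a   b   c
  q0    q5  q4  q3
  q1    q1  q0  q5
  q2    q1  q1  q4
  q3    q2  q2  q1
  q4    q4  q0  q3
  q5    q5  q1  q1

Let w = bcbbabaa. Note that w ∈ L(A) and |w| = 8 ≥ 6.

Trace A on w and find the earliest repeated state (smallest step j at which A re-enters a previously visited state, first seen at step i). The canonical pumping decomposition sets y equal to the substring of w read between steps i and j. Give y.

Run of A on w = b c b b a b a a:
  step 0: q0  (start)
  step 1: q4  (read b: q0→q4)
  step 2: q3  (read c: q4→q3)
  step 3: q2  (read b: q3→q2)
  step 4: q1  (read b: q2→q1)
  step 5: q1  (read a: q1→q1)   ← first repeat (q1 seen earlier)
  step 6: q0  (read b: q1→q0)
  step 7: q5  (read a: q0→q5)
  step 8: q5  (read a: q5→q5)

So i = 4, j = 5, giving x = w[0:4] = bcbb, y = w[4:5] = a, z = w[5:8] = baa.
Check: |xy| = 5 ≤ 6 and |y| = 1 ≥ 1. Reading y takes A from q1 back to q1, so every xyⁱz is accepted.

a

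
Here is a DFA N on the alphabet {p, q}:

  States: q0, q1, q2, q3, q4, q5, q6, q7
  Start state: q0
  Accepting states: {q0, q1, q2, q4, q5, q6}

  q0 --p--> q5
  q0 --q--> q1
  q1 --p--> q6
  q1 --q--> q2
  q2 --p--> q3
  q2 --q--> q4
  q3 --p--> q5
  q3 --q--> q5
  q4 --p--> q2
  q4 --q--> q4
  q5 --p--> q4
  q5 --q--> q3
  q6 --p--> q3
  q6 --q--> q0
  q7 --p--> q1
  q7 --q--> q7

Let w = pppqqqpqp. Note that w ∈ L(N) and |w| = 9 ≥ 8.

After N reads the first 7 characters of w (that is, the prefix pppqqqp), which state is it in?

q2

State sequence: q0 -p-> q5 -p-> q4 -p-> q2 -q-> q4 -q-> q4 -q-> q4 -p-> q2

After reading 7 characters, N is in state q2.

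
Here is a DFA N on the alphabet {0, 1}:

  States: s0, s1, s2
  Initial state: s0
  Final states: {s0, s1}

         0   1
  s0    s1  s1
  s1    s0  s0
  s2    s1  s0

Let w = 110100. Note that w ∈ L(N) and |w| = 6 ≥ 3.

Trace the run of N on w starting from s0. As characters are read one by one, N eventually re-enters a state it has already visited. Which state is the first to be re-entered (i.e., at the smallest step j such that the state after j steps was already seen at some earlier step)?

s0

State sequence: s0 -1-> s1 -1-> s0 -0-> s1 -1-> s0 -0-> s1 -0-> s0
First repeat at step 2: s0 was already visited.

The earliest repeat is at step j = 2: N is in s0, which it already visited at step i = 0.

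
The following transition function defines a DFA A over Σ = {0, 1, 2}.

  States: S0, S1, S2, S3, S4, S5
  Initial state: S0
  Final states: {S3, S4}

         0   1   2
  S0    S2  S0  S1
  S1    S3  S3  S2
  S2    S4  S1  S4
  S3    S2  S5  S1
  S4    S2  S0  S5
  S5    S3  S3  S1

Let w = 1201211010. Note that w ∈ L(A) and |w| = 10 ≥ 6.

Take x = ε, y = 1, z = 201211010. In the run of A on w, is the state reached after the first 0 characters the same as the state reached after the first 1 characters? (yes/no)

Run of A on the first 1 characters of w = 1:
  step 0: S0  (start)
  step 1: S0  (read 1: S0→S0)

After x (step 0): S0. After xy (step 1): S0.
They match, so y = 1 drives A around a cycle from S0 back to itself; pumping y any number of times keeps A in S0 before reading z, and xyⁱz ∈ L(A) for every i ≥ 0.

yes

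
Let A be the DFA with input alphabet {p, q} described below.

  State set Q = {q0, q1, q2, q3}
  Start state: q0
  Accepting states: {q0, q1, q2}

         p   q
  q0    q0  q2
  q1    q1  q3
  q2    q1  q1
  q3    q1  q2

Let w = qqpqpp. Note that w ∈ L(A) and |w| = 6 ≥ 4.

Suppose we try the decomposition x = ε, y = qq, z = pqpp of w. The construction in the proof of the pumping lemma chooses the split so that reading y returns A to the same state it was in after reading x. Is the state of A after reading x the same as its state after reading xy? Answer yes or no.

State sequence: q0 -q-> q2 -q-> q1

After x (step 0): q0. After xy (step 2): q1.
They differ (q0 ≠ q1), so y is not a cycle from the state after x; this split is not the one the pumping-lemma construction produces, and pumping y need not keep the string in L(A).

no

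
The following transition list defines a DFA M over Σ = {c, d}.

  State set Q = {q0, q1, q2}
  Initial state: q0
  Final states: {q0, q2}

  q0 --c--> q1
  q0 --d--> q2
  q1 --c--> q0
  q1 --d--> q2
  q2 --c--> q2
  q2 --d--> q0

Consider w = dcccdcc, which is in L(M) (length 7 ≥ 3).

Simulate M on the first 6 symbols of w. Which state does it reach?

q1

Run of M on the first 6 characters of w = d c c c d c:
  step 0: q0  (start)
  step 1: q2  (read d: q0→q2)
  step 2: q2  (read c: q2→q2)
  step 3: q2  (read c: q2→q2)
  step 4: q2  (read c: q2→q2)
  step 5: q0  (read d: q2→q0)
  step 6: q1  (read c: q0→q1)

After reading 6 characters, M is in state q1.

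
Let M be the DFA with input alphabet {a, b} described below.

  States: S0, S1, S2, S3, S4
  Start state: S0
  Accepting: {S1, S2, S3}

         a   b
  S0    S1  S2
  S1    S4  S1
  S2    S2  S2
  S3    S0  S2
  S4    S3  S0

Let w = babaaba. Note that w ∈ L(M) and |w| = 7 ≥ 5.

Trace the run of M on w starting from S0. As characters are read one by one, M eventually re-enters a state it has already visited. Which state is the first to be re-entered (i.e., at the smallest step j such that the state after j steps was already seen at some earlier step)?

S2

Run of M on w = b a b a a b a:
  step 0: S0  (start)
  step 1: S2  (read b: S0→S2)
  step 2: S2  (read a: S2→S2)   ← first repeat (S2 seen earlier)
  step 3: S2  (read b: S2→S2)
  step 4: S2  (read a: S2→S2)
  step 5: S2  (read a: S2→S2)
  step 6: S2  (read b: S2→S2)
  step 7: S2  (read a: S2→S2)

The earliest repeat is at step j = 2: M is in S2, which it already visited at step i = 1.
The DFA has 5 states, so the proof of the pumping lemma guarantees a repeated state among the first 5+1 visited; the segment between the two visits is the pumpable y.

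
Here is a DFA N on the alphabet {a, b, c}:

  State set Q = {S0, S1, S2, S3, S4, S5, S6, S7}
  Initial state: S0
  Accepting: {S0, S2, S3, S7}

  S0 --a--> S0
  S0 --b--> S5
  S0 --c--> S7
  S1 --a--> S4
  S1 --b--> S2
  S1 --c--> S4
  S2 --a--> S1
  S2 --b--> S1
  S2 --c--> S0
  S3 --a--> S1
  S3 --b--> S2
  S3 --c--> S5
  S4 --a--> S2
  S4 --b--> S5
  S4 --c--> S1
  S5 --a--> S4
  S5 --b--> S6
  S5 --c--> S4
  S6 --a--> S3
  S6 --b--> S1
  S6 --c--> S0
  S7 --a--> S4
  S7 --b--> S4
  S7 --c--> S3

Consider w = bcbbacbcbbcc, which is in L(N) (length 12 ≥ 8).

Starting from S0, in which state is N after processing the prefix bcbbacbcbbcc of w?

Run of N on the first 12 characters of w = b c b b a c b c b b c c:
  step 0: S0  (start)
  step 1: S5  (read b: S0→S5)
  step 2: S4  (read c: S5→S4)
  step 3: S5  (read b: S4→S5)
  step 4: S6  (read b: S5→S6)
  step 5: S3  (read a: S6→S3)
  step 6: S5  (read c: S3→S5)
  step 7: S6  (read b: S5→S6)
  step 8: S0  (read c: S6→S0)
  step 9: S5  (read b: S0→S5)
  step 10: S6  (read b: S5→S6)
  step 11: S0  (read c: S6→S0)
  step 12: S7  (read c: S0→S7)

After reading 12 characters, N is in state S7.
(This kind of state-tracing is the core of the pumping-lemma construction: with 8 states, pigeonhole forces a repeat within the first 8 steps.)

S7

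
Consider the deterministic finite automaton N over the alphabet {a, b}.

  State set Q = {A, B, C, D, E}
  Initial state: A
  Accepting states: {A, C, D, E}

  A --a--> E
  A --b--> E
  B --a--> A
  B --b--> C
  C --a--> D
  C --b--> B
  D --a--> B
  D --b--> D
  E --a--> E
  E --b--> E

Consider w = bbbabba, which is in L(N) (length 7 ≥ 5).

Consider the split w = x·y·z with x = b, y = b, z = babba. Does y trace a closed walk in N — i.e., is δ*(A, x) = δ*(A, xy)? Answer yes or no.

yes

State sequence: A -b-> E -b-> E

After x (step 1): E. After xy (step 2): E.
They match, so y = b drives N around a cycle from E back to itself; pumping y any number of times keeps N in E before reading z, and xyⁱz ∈ L(N) for every i ≥ 0.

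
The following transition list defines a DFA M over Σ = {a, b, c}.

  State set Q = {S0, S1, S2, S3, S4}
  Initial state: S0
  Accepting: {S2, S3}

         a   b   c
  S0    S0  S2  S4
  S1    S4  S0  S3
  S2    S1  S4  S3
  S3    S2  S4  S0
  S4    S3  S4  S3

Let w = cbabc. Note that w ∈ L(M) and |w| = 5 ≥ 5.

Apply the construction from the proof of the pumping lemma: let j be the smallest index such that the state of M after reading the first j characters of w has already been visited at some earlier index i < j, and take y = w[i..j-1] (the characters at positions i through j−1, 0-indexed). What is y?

Run of M on w = c b a b c:
  step 0: S0  (start)
  step 1: S4  (read c: S0→S4)
  step 2: S4  (read b: S4→S4)   ← first repeat (S4 seen earlier)
  step 3: S3  (read a: S4→S3)
  step 4: S4  (read b: S3→S4)
  step 5: S3  (read c: S4→S3)

So i = 1, j = 2, giving x = w[0:1] = c, y = w[1:2] = b, z = w[2:5] = abc.
Check: |xy| = 2 ≤ 5 and |y| = 1 ≥ 1. Reading y takes M from S4 back to S4, so every xyⁱz is accepted.

b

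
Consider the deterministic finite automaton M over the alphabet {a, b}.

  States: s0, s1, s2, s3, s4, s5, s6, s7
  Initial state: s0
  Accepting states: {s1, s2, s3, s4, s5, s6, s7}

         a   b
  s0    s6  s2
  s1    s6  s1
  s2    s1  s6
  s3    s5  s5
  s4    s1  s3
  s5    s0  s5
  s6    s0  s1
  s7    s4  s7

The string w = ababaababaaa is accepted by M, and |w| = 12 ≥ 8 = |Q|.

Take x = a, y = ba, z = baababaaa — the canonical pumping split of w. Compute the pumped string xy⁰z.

abaababaaa

xy⁰z = xz = a·baababaaa = abaababaaa.
Reading y = ba takes M from s6 back to s6, so after x the machine is still in s6, and z then leads to the accepting state s6. Hence abaababaaa ∈ L(M).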